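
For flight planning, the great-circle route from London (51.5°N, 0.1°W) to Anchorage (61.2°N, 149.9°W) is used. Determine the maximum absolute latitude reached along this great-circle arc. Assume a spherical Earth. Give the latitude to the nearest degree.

The great circle lies in the plane with unit normal n̂ = (p₁ × p₂)/|p₁ × p₂|.
Here n̂_z ≈ -0.167; the vertex latitude is φ_max = arccos|n̂_z| ≈ 80.4°.
Check via Clairaut: cos φ_max = |cos φ₁| · sin C = cos(51.5°)·sin(15.5°) ≈ 0.167, again giving ≈ 80.4°.

≈ 80°N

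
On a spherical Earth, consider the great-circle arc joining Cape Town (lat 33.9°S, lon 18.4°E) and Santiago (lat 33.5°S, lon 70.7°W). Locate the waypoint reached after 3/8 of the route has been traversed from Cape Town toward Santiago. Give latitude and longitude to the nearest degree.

≈ lat 43°S, lon 14°W

Convert each endpoint to a unit vector on the sphere (x = cos φ cos λ, y = cos φ sin λ, z = sin φ).
The central angle between the endpoints is δ = arccos(p₁·p₂) ≈ 1.246 rad (71.4°).
Interpolate at f = 3/8 with slerp weights a = sin((1−f)δ)/sin δ ≈ 0.741, b = sin(fδ)/sin δ ≈ 0.475.
p = a·p₁ + b·p₂ ≈ (0.715, -0.180, -0.676); φ = arcsin(p_z) ≈ -42.52°, λ = atan2(p_y, p_x) ≈ -14.13°.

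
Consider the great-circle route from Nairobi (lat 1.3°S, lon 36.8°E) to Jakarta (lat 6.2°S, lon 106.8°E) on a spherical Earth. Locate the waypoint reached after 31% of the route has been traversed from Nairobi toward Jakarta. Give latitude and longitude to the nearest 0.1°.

≈ lat 3.5°S, lon 58.4°E

Write both endpoints as unit vectors p₁, p₂ with components (cos φ cos λ, cos φ sin λ, sin φ).
The central angle between the endpoints is δ = arccos(p₁·p₂) ≈ 1.221 rad (70.0°).
Interpolate at f = 0.31 with slerp weights a = sin((1−f)δ)/sin δ ≈ 0.794, b = sin(fδ)/sin δ ≈ 0.393.
p = a·p₁ + b·p₂ ≈ (0.523, 0.850, -0.061); φ = arcsin(p_z) ≈ -3.47°, λ = atan2(p_y, p_x) ≈ 58.40°.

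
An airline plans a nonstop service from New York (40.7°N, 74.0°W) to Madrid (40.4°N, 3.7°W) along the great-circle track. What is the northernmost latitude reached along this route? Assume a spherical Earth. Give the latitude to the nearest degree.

The great circle lies in the plane with unit normal n̂ = (p₁ × p₂)/|p₁ × p₂|.
Here n̂_z ≈ +0.691; the vertex latitude is φ_max = arccos|n̂_z| ≈ 46.3°.
Check via Clairaut: cos φ_max = |cos φ₁| · sin C = cos(40.7°)·sin(65.7°) ≈ 0.691, again giving ≈ 46.3°.

≈ 46°N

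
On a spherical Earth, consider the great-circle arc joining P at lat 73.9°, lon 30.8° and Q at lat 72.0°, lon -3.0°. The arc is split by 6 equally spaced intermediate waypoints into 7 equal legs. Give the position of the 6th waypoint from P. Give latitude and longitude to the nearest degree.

From cos δ = sin φ₁ sin φ₂ + cos φ₁ cos φ₂ cos Δλ, the central angle is δ ≈ 0.174 rad (9.9°).
Interpolate at f = 6/7 with slerp weights a = sin((1−f)δ)/sin δ ≈ 0.144, b = sin(fδ)/sin δ ≈ 0.858.
p = a·p₁ + b·p₂ ≈ (0.299, 0.007, 0.954); φ = arcsin(p_z) ≈ 72.59°, λ = atan2(p_y, p_x) ≈ 1.25°.

≈ lat 73°, lon 1°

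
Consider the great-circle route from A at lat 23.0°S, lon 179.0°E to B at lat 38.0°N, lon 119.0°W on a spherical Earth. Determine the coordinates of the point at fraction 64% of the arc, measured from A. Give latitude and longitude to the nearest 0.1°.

≈ lat 17.6°N, lon 144.6°W

Write both endpoints as unit vectors p₁, p₂ with components (cos φ cos λ, cos φ sin λ, sin φ).
The central angle between the endpoints is δ = arccos(p₁·p₂) ≈ 1.471 rad (84.3°).
Interpolate at f = 0.64 with slerp weights a = sin((1−f)δ)/sin δ ≈ 0.508, b = sin(fδ)/sin δ ≈ 0.812.
p = a·p₁ + b·p₂ ≈ (-0.778, -0.552, 0.302); φ = arcsin(p_z) ≈ 17.57°, λ = atan2(p_y, p_x) ≈ -144.64°.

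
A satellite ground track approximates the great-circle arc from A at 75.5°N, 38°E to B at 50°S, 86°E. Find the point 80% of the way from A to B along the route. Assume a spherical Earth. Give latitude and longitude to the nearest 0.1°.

≈ 24.6°S, 79.4°E

Convert each endpoint to a unit vector on the sphere (x = cos φ cos λ, y = cos φ sin λ, z = sin φ).
The central angle between the endpoints is δ = arccos(p₁·p₂) ≈ 2.257 rad (129.3°).
Interpolate at f = 0.80 with slerp weights a = sin((1−f)δ)/sin δ ≈ 0.564, b = sin(fδ)/sin δ ≈ 1.257.
p = a·p₁ + b·p₂ ≈ (0.168, 0.893, -0.417); φ = arcsin(p_z) ≈ -24.65°, λ = atan2(p_y, p_x) ≈ 79.37°.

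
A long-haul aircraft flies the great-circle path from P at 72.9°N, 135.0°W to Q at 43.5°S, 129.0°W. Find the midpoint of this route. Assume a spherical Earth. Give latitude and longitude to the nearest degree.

≈ 15°N, 131°W

Convert each endpoint to a unit vector on the sphere (x = cos φ cos λ, y = cos φ sin λ, z = sin φ).
The central angle between the endpoints is δ = arccos(p₁·p₂) ≈ 2.033 rad (116.5°).
Interpolate at f = 1/2 with slerp weights a = sin((1−f)δ)/sin δ ≈ 0.950, b = sin(fδ)/sin δ ≈ 0.950.
p = a·p₁ + b·p₂ ≈ (-0.631, -0.733, 0.254); φ = arcsin(p_z) ≈ 14.72°, λ = atan2(p_y, p_x) ≈ -130.73°.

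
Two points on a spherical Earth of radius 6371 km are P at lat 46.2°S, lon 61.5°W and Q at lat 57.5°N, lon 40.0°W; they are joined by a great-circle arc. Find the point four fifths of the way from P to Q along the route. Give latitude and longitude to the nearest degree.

≈ lat 37°N, lon 47°W

From cos δ = sin φ₁ sin φ₂ + cos φ₁ cos φ₂ cos Δλ, the central angle is δ ≈ 1.837 rad (105.2°).
Interpolate at f = 4/5 with slerp weights a = sin((1−f)δ)/sin δ ≈ 0.372, b = sin(fδ)/sin δ ≈ 1.031.
p = a·p₁ + b·p₂ ≈ (0.547, -0.582, 0.601); φ = arcsin(p_z) ≈ 36.94°, λ = atan2(p_y, p_x) ≈ -46.78°.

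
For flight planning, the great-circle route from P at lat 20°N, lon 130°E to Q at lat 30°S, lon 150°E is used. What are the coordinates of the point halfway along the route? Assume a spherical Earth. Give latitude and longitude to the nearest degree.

From cos δ = sin φ₁ sin φ₂ + cos φ₁ cos φ₂ cos Δλ, the central angle is δ ≈ 0.935 rad (53.6°).
Interpolate at f = 1/2 with slerp weights a = sin((1−f)δ)/sin δ ≈ 0.560, b = sin(fδ)/sin δ ≈ 0.560.
p = a·p₁ + b·p₂ ≈ (-0.758, 0.646, -0.088); φ = arcsin(p_z) ≈ -5.08°, λ = atan2(p_y, p_x) ≈ 139.59°.

≈ lat 5°S, lon 140°E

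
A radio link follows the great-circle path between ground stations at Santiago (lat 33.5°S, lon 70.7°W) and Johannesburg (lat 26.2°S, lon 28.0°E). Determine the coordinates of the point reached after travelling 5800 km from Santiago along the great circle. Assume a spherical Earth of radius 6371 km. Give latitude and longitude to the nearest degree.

≈ lat 39°S, lon 5°W

Write both endpoints as unit vectors p₁, p₂ with components (cos φ cos λ, cos φ sin λ, sin φ).
The central angle between the endpoints is δ = arccos(p₁·p₂) ≈ 1.440 rad (82.5°). The total great-circle distance is δ·R ≈ 1.440 × 6371 ≈ 9174 km, so the target fraction is f = 5800/9174 ≈ 0.632.
Interpolate at f ≈ 0.632 with slerp weights a = sin((1−f)δ)/sin δ ≈ 0.509, b = sin(fδ)/sin δ ≈ 0.797.
p = a·p₁ + b·p₂ ≈ (0.771, -0.065, -0.633); φ = arcsin(p_z) ≈ -39.26°, λ = atan2(p_y, p_x) ≈ -4.85°.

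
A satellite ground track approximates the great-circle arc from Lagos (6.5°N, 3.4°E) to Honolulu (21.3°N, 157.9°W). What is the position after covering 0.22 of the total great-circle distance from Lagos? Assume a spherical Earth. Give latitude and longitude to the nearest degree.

Convert each endpoint to a unit vector on the sphere (x = cos φ cos λ, y = cos φ sin λ, z = sin φ).
The central angle between the endpoints is δ = arccos(p₁·p₂) ≈ 2.560 rad (146.7°).
Interpolate at f = 0.22 with slerp weights a = sin((1−f)δ)/sin δ ≈ 1.658, b = sin(fδ)/sin δ ≈ 0.972.
p = a·p₁ + b·p₂ ≈ (0.805, -0.243, 0.541); φ = arcsin(p_z) ≈ 32.74°, λ = atan2(p_y, p_x) ≈ -16.80°.

≈ 33°N, 17°W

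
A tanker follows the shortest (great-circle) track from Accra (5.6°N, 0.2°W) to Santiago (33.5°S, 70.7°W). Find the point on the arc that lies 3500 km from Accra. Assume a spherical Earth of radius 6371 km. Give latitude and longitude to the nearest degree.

≈ 13°S, 26°W

The haversine formula gives a central angle δ ≈ 1.346 rad (77.1°) between the endpoints. The total great-circle distance is δ·R ≈ 1.346 × 6371 ≈ 8574 km, so the target fraction is f = 3500/8574 ≈ 0.408.
Interpolate at f ≈ 0.408 with slerp weights a = sin((1−f)δ)/sin δ ≈ 0.733, b = sin(fδ)/sin δ ≈ 0.536.
p = a·p₁ + b·p₂ ≈ (0.877, -0.424, -0.224); φ = arcsin(p_z) ≈ -12.95°, λ = atan2(p_y, p_x) ≈ -25.80°.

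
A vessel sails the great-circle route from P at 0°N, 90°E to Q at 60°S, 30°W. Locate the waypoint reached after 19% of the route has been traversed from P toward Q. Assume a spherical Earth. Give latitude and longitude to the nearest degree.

Write both endpoints as unit vectors p₁, p₂ with components (cos φ cos λ, cos φ sin λ, sin φ).
The central angle between the endpoints is δ = arccos(p₁·p₂) ≈ 1.823 rad (104.5°).
Interpolate at f = 0.19 with slerp weights a = sin((1−f)δ)/sin δ ≈ 1.028, b = sin(fδ)/sin δ ≈ 0.351.
p = a·p₁ + b·p₂ ≈ (0.152, 0.941, -0.304); φ = arcsin(p_z) ≈ -17.68°, λ = atan2(p_y, p_x) ≈ 80.83°.

≈ 18°S, 81°E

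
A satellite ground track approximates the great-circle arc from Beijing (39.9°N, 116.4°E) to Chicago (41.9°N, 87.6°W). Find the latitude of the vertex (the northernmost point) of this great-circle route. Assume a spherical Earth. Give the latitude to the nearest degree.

≈ 77°N

The great circle lies in the plane with unit normal n̂ = (p₁ × p₂)/|p₁ × p₂|.
Here n̂_z ≈ +0.233; the vertex latitude is φ_max = arccos|n̂_z| ≈ 76.5°.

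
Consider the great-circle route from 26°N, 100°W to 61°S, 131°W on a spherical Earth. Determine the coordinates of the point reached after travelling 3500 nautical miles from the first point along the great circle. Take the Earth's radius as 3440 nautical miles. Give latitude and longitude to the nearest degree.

Write both endpoints as unit vectors p₁, p₂ with components (cos φ cos λ, cos φ sin λ, sin φ).
The central angle between the endpoints is δ = arccos(p₁·p₂) ≈ 1.581 rad (90.6°). The total great-circle distance is δ·R ≈ 1.581 × 3440 ≈ 5438 nmi, so the target fraction is f = 3500/5438 ≈ 0.644.
Interpolate at f ≈ 0.644 with slerp weights a = sin((1−f)δ)/sin δ ≈ 0.534, b = sin(fδ)/sin δ ≈ 0.851.
p = a·p₁ + b·p₂ ≈ (-0.354, -0.784, -0.510); φ = arcsin(p_z) ≈ -30.67°, λ = atan2(p_y, p_x) ≈ -114.30°.

≈ 31°S, 114°W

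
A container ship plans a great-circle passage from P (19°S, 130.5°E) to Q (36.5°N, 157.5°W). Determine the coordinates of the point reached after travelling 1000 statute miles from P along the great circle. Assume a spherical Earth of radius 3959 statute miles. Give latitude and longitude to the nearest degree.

≈ (9°S, 142°E)

The haversine formula gives a central angle δ ≈ 1.530 rad (87.6°) between the endpoints. The total great-circle distance is δ·R ≈ 1.530 × 3959 ≈ 6056 mi, so the target fraction is f = 1000/6056 ≈ 0.165.
Interpolate at f ≈ 0.165 with slerp weights a = sin((1−f)δ)/sin δ ≈ 0.958, b = sin(fδ)/sin δ ≈ 0.250.
p = a·p₁ + b·p₂ ≈ (-0.774, 0.612, -0.163); φ = arcsin(p_z) ≈ -9.39°, λ = atan2(p_y, p_x) ≈ 141.68°.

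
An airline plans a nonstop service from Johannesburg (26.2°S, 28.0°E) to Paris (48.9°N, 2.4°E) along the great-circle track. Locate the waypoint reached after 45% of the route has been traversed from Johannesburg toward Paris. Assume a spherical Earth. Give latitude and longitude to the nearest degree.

≈ 8°N, 18°E

Convert each endpoint to a unit vector on the sphere (x = cos φ cos λ, y = cos φ sin λ, z = sin φ).
The central angle between the endpoints is δ = arccos(p₁·p₂) ≈ 1.370 rad (78.5°).
Interpolate at f = 0.45 with slerp weights a = sin((1−f)δ)/sin δ ≈ 0.698, b = sin(fδ)/sin δ ≈ 0.590.
p = a·p₁ + b·p₂ ≈ (0.941, 0.310, 0.136); φ = arcsin(p_z) ≈ 7.84°, λ = atan2(p_y, p_x) ≈ 18.26°.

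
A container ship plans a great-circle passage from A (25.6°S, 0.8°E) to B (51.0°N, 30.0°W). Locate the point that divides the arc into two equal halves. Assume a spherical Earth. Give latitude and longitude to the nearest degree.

The haversine formula gives a central angle δ ≈ 1.419 rad (81.3°) between the endpoints.
Interpolate at f = 1/2 with slerp weights a = sin((1−f)δ)/sin δ ≈ 0.659, b = sin(fδ)/sin δ ≈ 0.659.
p = a·p₁ + b·p₂ ≈ (0.953, -0.199, 0.227); φ = arcsin(p_z) ≈ 13.14°, λ = atan2(p_y, p_x) ≈ -11.79°.

≈ (13°N, 12°W)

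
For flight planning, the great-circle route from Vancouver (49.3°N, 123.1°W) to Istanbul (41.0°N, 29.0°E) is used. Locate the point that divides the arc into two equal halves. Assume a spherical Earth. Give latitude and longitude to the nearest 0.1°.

≈ (76.0°N, 30.7°W)

The haversine formula gives a central angle δ ≈ 1.508 rad (86.4°) between the endpoints.
Interpolate at f = 1/2 with slerp weights a = sin((1−f)δ)/sin δ ≈ 0.686, b = sin(fδ)/sin δ ≈ 0.686.
p = a·p₁ + b·p₂ ≈ (0.209, -0.124, 0.970); φ = arcsin(p_z) ≈ 75.97°, λ = atan2(p_y, p_x) ≈ -30.69°.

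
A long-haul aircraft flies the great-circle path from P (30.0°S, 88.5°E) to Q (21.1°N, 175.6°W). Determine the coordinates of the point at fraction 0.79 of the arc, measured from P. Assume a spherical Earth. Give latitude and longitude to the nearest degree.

Convert each endpoint to a unit vector on the sphere (x = cos φ cos λ, y = cos φ sin λ, z = sin φ).
The central angle between the endpoints is δ = arccos(p₁·p₂) ≈ 1.837 rad (105.3°).
Interpolate at f = 0.79 with slerp weights a = sin((1−f)δ)/sin δ ≈ 0.390, b = sin(fδ)/sin δ ≈ 1.029.
p = a·p₁ + b·p₂ ≈ (-0.948, 0.264, 0.175); φ = arcsin(p_z) ≈ 10.11°, λ = atan2(p_y, p_x) ≈ 164.45°.

≈ (10°N, 164°E)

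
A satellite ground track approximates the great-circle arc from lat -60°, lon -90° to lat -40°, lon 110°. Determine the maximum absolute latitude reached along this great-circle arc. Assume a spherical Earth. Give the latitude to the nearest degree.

≈ -82°

The great circle lies in the plane with unit normal n̂ = (p₁ × p₂)/|p₁ × p₂|.
Here n̂_z ≈ -0.134; the vertex latitude is φ_max = arccos|n̂_z| ≈ 82.3°.
Check via Clairaut: cos φ_max = |cos φ₁| · sin C = cos(60.0°)·sin(164.5°) ≈ 0.134, again giving ≈ 82.3°.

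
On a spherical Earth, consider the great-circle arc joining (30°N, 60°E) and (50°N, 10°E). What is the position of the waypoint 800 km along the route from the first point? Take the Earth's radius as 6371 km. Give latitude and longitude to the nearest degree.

≈ (35°N, 54°E)

The haversine formula gives a central angle δ ≈ 0.736 rad (42.2°) between the endpoints. The total great-circle distance is δ·R ≈ 0.736 × 6371 ≈ 4692 km, so the target fraction is f = 800/4692 ≈ 0.171.
Interpolate at f ≈ 0.171 with slerp weights a = sin((1−f)δ)/sin δ ≈ 0.854, b = sin(fδ)/sin δ ≈ 0.186.
p = a·p₁ + b·p₂ ≈ (0.488, 0.661, 0.570); φ = arcsin(p_z) ≈ 34.74°, λ = atan2(p_y, p_x) ≈ 53.59°.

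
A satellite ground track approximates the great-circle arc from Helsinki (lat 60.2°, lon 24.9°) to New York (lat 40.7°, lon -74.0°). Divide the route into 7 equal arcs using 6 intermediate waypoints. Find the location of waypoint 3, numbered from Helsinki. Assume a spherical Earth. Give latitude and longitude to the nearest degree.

≈ lat 63°, lon -30°

Write both endpoints as unit vectors p₁, p₂ with components (cos φ cos λ, cos φ sin λ, sin φ).
The central angle between the endpoints is δ = arccos(p₁·p₂) ≈ 1.038 rad (59.5°).
Interpolate at f = 3/7 with slerp weights a = sin((1−f)δ)/sin δ ≈ 0.649, b = sin(fδ)/sin δ ≈ 0.500.
p = a·p₁ + b·p₂ ≈ (0.397, -0.228, 0.889); φ = arcsin(p_z) ≈ 62.75°, λ = atan2(p_y, p_x) ≈ -29.91°.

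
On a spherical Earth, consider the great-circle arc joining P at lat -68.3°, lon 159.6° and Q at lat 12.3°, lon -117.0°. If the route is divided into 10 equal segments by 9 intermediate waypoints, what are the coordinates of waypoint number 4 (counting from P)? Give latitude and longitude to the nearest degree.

Write both endpoints as unit vectors p₁, p₂ with components (cos φ cos λ, cos φ sin λ, sin φ).
The central angle between the endpoints is δ = arccos(p₁·p₂) ≈ 1.728 rad (99.0°).
Interpolate at f = 4/10 with slerp weights a = sin((1−f)δ)/sin δ ≈ 0.871, b = sin(fδ)/sin δ ≈ 0.645.
p = a·p₁ + b·p₂ ≈ (-0.588, -0.450, -0.672); φ = arcsin(p_z) ≈ -42.24°, λ = atan2(p_y, p_x) ≈ -142.62°.

≈ lat -42°, lon -143°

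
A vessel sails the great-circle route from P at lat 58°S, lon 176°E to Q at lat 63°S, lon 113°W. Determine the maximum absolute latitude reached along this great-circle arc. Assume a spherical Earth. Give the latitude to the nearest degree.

≈ 66°S

The great circle lies in the plane with unit normal n̂ = (p₁ × p₂)/|p₁ × p₂|.
Here n̂_z ≈ +0.412; the vertex latitude is φ_max = arccos|n̂_z| ≈ 65.7°.
Check via Clairaut: cos φ_max = |cos φ₁| · sin C = cos(58.0°)·sin(128.9°) ≈ 0.412, again giving ≈ 65.7°.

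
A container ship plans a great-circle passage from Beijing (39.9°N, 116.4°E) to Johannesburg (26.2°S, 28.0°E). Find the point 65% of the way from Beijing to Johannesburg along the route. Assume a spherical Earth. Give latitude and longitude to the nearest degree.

The haversine formula gives a central angle δ ≈ 1.838 rad (105.3°) between the endpoints.
Interpolate at f = 0.65 with slerp weights a = sin((1−f)δ)/sin δ ≈ 0.622, b = sin(fδ)/sin δ ≈ 0.964.
p = a·p₁ + b·p₂ ≈ (0.552, 0.834, -0.027); φ = arcsin(p_z) ≈ -1.54°, λ = atan2(p_y, p_x) ≈ 56.49°.

≈ 2°S, 56°E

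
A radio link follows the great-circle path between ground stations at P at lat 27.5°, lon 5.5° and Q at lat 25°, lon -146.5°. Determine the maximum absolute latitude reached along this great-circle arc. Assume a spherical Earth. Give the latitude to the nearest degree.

≈ 64°

The great circle lies in the plane with unit normal n̂ = (p₁ × p₂)/|p₁ × p₂|.
Here n̂_z ≈ -0.440; the vertex latitude is φ_max = arccos|n̂_z| ≈ 63.9°.
Check via Clairaut: cos φ_max = |cos φ₁| · sin C = cos(27.5°)·sin(29.8°) ≈ 0.440, again giving ≈ 63.9°.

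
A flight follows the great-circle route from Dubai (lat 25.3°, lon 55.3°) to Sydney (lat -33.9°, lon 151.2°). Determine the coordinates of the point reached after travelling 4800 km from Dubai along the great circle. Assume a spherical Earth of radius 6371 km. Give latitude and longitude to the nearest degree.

Convert each endpoint to a unit vector on the sphere (x = cos φ cos λ, y = cos φ sin λ, z = sin φ).
The central angle between the endpoints is δ = arccos(p₁·p₂) ≈ 1.892 rad (108.4°). The total great-circle distance is δ·R ≈ 1.892 × 6371 ≈ 12052 km, so the target fraction is f = 4800/12052 ≈ 0.398.
Interpolate at f ≈ 0.398 with slerp weights a = sin((1−f)δ)/sin δ ≈ 0.957, b = sin(fδ)/sin δ ≈ 0.721.
p = a·p₁ + b·p₂ ≈ (-0.032, 0.999, 0.007); φ = arcsin(p_z) ≈ 0.39°, λ = atan2(p_y, p_x) ≈ 91.83°.

≈ lat 0°, lon 92°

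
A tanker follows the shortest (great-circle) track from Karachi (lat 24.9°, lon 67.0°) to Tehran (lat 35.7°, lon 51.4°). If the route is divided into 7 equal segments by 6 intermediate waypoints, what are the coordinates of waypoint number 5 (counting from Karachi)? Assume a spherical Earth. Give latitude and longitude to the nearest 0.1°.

≈ lat 32.8°, lon 56.2°

Convert each endpoint to a unit vector on the sphere (x = cos φ cos λ, y = cos φ sin λ, z = sin φ).
The central angle between the endpoints is δ = arccos(p₁·p₂) ≈ 0.301 rad (17.2°).
Interpolate at f = 5/7 with slerp weights a = sin((1−f)δ)/sin δ ≈ 0.290, b = sin(fδ)/sin δ ≈ 0.720.
p = a·p₁ + b·p₂ ≈ (0.467, 0.699, 0.542); φ = arcsin(p_z) ≈ 32.81°, λ = atan2(p_y, p_x) ≈ 56.22°.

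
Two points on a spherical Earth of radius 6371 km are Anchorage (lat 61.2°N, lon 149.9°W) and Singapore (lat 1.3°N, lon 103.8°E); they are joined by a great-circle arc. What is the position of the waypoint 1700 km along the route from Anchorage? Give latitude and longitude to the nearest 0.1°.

≈ lat 61.4°N, lon 177.9°E

From cos δ = sin φ₁ sin φ₂ + cos φ₁ cos φ₂ cos Δλ, the central angle is δ ≈ 1.686 rad (96.6°). The total great-circle distance is δ·R ≈ 1.686 × 6371 ≈ 10744 km, so the target fraction is f = 1700/10744 ≈ 0.158.
Interpolate at f ≈ 0.158 with slerp weights a = sin((1−f)δ)/sin δ ≈ 0.995, b = sin(fδ)/sin δ ≈ 0.265.
p = a·p₁ + b·p₂ ≈ (-0.478, 0.017, 0.878); φ = arcsin(p_z) ≈ 61.42°, λ = atan2(p_y, p_x) ≈ 177.93°.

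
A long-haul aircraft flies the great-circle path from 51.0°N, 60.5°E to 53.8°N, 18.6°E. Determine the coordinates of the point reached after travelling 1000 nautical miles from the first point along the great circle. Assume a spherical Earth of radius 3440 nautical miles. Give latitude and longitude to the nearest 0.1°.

≈ 54.5°N, 33.4°E

Write both endpoints as unit vectors p₁, p₂ with components (cos φ cos λ, cos φ sin λ, sin φ).
The central angle between the endpoints is δ = arccos(p₁·p₂) ≈ 0.442 rad (25.3°). The total great-circle distance is δ·R ≈ 0.442 × 3440 ≈ 1521 nmi, so the target fraction is f = 1000/1521 ≈ 0.657.
Interpolate at f ≈ 0.657 with slerp weights a = sin((1−f)δ)/sin δ ≈ 0.353, b = sin(fδ)/sin δ ≈ 0.670.
p = a·p₁ + b·p₂ ≈ (0.484, 0.319, 0.815); φ = arcsin(p_z) ≈ 54.55°, λ = atan2(p_y, p_x) ≈ 33.41°.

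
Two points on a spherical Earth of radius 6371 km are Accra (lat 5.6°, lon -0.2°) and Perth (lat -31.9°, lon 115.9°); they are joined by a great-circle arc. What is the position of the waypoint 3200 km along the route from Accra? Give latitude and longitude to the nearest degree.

From cos δ = sin φ₁ sin φ₂ + cos φ₁ cos φ₂ cos Δλ, the central angle is δ ≈ 2.008 rad (115.0°). The total great-circle distance is δ·R ≈ 2.008 × 6371 ≈ 12792 km, so the target fraction is f = 3200/12792 ≈ 0.250.
Interpolate at f ≈ 0.250 with slerp weights a = sin((1−f)δ)/sin δ ≈ 1.101, b = sin(fδ)/sin δ ≈ 0.531.
p = a·p₁ + b·p₂ ≈ (0.899, 0.402, -0.173); φ = arcsin(p_z) ≈ -9.98°, λ = atan2(p_y, p_x) ≈ 24.09°.

≈ lat -10°, lon 24°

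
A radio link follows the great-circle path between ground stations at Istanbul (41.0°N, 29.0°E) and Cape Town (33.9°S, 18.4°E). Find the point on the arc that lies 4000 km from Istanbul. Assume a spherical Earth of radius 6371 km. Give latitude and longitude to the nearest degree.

≈ 5°N, 24°E

Write both endpoints as unit vectors p₁, p₂ with components (cos φ cos λ, cos φ sin λ, sin φ).
The central angle between the endpoints is δ = arccos(p₁·p₂) ≈ 1.318 rad (75.5°). The total great-circle distance is δ·R ≈ 1.318 × 6371 ≈ 8399 km, so the target fraction is f = 4000/8399 ≈ 0.476.
Interpolate at f ≈ 0.476 with slerp weights a = sin((1−f)δ)/sin δ ≈ 0.658, b = sin(fδ)/sin δ ≈ 0.607.
p = a·p₁ + b·p₂ ≈ (0.912, 0.400, 0.093); φ = arcsin(p_z) ≈ 5.35°, λ = atan2(p_y, p_x) ≈ 23.66°.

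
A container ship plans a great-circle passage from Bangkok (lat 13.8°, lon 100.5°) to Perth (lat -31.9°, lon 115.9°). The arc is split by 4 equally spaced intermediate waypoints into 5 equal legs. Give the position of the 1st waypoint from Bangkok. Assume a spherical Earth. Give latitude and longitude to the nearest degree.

Convert each endpoint to a unit vector on the sphere (x = cos φ cos λ, y = cos φ sin λ, z = sin φ).
The central angle between the endpoints is δ = arccos(p₁·p₂) ≈ 0.838 rad (48.0°).
Interpolate at f = 1/5 with slerp weights a = sin((1−f)δ)/sin δ ≈ 0.836, b = sin(fδ)/sin δ ≈ 0.224.
p = a·p₁ + b·p₂ ≈ (-0.231, 0.970, 0.081); φ = arcsin(p_z) ≈ 4.63°, λ = atan2(p_y, p_x) ≈ 103.41°.

≈ lat 5°, lon 103°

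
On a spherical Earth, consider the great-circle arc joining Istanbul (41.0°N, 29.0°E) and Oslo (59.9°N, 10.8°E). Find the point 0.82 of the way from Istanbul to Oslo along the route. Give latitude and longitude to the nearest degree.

Write both endpoints as unit vectors p₁, p₂ with components (cos φ cos λ, cos φ sin λ, sin φ).
The central angle between the endpoints is δ = arccos(p₁·p₂) ≈ 0.384 rad (22.0°).
Interpolate at f = 0.82 with slerp weights a = sin((1−f)δ)/sin δ ≈ 0.184, b = sin(fδ)/sin δ ≈ 0.827.
p = a·p₁ + b·p₂ ≈ (0.529, 0.145, 0.836); φ = arcsin(p_z) ≈ 56.74°, λ = atan2(p_y, p_x) ≈ 15.34°.

≈ (57°N, 15°E)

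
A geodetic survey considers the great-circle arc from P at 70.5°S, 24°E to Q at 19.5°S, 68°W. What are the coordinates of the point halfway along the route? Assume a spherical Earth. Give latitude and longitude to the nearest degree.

≈ 52°S, 48°W

Write both endpoints as unit vectors p₁, p₂ with components (cos φ cos λ, cos φ sin λ, sin φ).
The central angle between the endpoints is δ = arccos(p₁·p₂) ≈ 1.262 rad (72.3°).
Interpolate at f = 1/2 with slerp weights a = sin((1−f)δ)/sin δ ≈ 0.619, b = sin(fδ)/sin δ ≈ 0.619.
p = a·p₁ + b·p₂ ≈ (0.408, -0.457, -0.791); φ = arcsin(p_z) ≈ -52.23°, λ = atan2(p_y, p_x) ≈ -48.29°.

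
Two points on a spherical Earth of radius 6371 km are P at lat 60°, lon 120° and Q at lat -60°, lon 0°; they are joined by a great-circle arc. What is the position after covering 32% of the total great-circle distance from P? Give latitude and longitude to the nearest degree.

≈ lat 24°, lon 73°

The haversine formula gives a central angle δ ≈ 2.636 rad (151.0°) between the endpoints.
Interpolate at f = 0.32 with slerp weights a = sin((1−f)δ)/sin δ ≈ 2.015, b = sin(fδ)/sin δ ≈ 1.543.
p = a·p₁ + b·p₂ ≈ (0.268, 0.873, 0.409); φ = arcsin(p_z) ≈ 24.12°, λ = atan2(p_y, p_x) ≈ 72.94°.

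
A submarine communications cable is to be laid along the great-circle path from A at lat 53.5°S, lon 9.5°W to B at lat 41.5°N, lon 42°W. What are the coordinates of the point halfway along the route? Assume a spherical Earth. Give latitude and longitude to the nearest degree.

The haversine formula gives a central angle δ ≈ 1.728 rad (99.0°) between the endpoints.
Interpolate at f = 1/2 with slerp weights a = sin((1−f)δ)/sin δ ≈ 0.770, b = sin(fδ)/sin δ ≈ 0.770.
p = a·p₁ + b·p₂ ≈ (0.880, -0.462, -0.109); φ = arcsin(p_z) ≈ -6.24°, λ = atan2(p_y, p_x) ≈ -27.66°.

≈ lat 6°S, lon 28°W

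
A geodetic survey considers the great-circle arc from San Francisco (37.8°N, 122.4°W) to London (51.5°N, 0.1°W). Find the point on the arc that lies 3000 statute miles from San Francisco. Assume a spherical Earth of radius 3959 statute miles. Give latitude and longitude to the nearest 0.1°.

≈ 64.5°N, 63.0°W

From cos δ = sin φ₁ sin φ₂ + cos φ₁ cos φ₂ cos Δλ, the central angle is δ ≈ 1.352 rad (77.5°). The total great-circle distance is δ·R ≈ 1.352 × 3959 ≈ 5353 mi, so the target fraction is f = 3000/5353 ≈ 0.560.
Interpolate at f ≈ 0.560 with slerp weights a = sin((1−f)δ)/sin δ ≈ 0.574, b = sin(fδ)/sin δ ≈ 0.704.
p = a·p₁ + b·p₂ ≈ (0.195, -0.384, 0.903); φ = arcsin(p_z) ≈ 64.51°, λ = atan2(p_y, p_x) ≈ -63.00°.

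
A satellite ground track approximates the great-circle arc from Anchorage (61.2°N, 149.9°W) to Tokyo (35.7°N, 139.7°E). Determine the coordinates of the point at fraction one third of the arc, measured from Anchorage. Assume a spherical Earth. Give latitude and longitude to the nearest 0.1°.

≈ 57.9°N, 177.5°E

Write both endpoints as unit vectors p₁, p₂ with components (cos φ cos λ, cos φ sin λ, sin φ).
The central angle between the endpoints is δ = arccos(p₁·p₂) ≈ 0.873 rad (50.0°).
Interpolate at f = 1/3 with slerp weights a = sin((1−f)δ)/sin δ ≈ 0.717, b = sin(fδ)/sin δ ≈ 0.374.
p = a·p₁ + b·p₂ ≈ (-0.531, 0.023, 0.847); φ = arcsin(p_z) ≈ 57.90°, λ = atan2(p_y, p_x) ≈ 177.48°.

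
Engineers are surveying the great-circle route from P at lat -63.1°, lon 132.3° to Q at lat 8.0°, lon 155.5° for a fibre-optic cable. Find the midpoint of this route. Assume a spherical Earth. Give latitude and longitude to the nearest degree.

≈ lat -28°, lon 148°

The haversine formula gives a central angle δ ≈ 1.279 rad (73.3°) between the endpoints.
Interpolate at f = 1/2 with slerp weights a = sin((1−f)δ)/sin δ ≈ 0.623, b = sin(fδ)/sin δ ≈ 0.623.
p = a·p₁ + b·p₂ ≈ (-0.751, 0.464, -0.469); φ = arcsin(p_z) ≈ -27.97°, λ = atan2(p_y, p_x) ≈ 148.28°.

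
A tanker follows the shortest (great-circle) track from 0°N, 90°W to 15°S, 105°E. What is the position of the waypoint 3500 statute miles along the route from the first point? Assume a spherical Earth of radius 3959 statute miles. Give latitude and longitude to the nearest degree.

From cos δ = sin φ₁ sin φ₂ + cos φ₁ cos φ₂ cos Δλ, the central angle is δ ≈ 2.773 rad (158.9°). The total great-circle distance is δ·R ≈ 2.773 × 3959 ≈ 10980 mi, so the target fraction is f = 3500/10980 ≈ 0.319.
Interpolate at f ≈ 0.319 with slerp weights a = sin((1−f)δ)/sin δ ≈ 2.639, b = sin(fδ)/sin δ ≈ 2.149.
p = a·p₁ + b·p₂ ≈ (-0.537, -0.634, -0.556); φ = arcsin(p_z) ≈ -33.79°, λ = atan2(p_y, p_x) ≈ -130.28°.

≈ 34°S, 130°W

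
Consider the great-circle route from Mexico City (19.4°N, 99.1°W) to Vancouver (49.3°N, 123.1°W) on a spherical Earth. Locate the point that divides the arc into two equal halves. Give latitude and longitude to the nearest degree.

≈ 35°N, 109°W

Convert each endpoint to a unit vector on the sphere (x = cos φ cos λ, y = cos φ sin λ, z = sin φ).
The central angle between the endpoints is δ = arccos(p₁·p₂) ≈ 0.620 rad (35.5°).
Interpolate at f = 1/2 with slerp weights a = sin((1−f)δ)/sin δ ≈ 0.525, b = sin(fδ)/sin δ ≈ 0.525.
p = a·p₁ + b·p₂ ≈ (-0.265, -0.776, 0.572); φ = arcsin(p_z) ≈ 34.92°, λ = atan2(p_y, p_x) ≈ -108.88°.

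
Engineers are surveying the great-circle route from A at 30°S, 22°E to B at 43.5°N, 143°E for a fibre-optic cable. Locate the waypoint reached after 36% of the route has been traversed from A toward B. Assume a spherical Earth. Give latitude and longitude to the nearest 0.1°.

≈ 0.7°N, 60.0°E

From cos δ = sin φ₁ sin φ₂ + cos φ₁ cos φ₂ cos Δλ, the central angle is δ ≈ 2.302 rad (131.9°).
Interpolate at f = 0.36 with slerp weights a = sin((1−f)δ)/sin δ ≈ 1.337, b = sin(fδ)/sin δ ≈ 0.990.
p = a·p₁ + b·p₂ ≈ (0.500, 0.866, 0.013); φ = arcsin(p_z) ≈ 0.75°, λ = atan2(p_y, p_x) ≈ 60.00°.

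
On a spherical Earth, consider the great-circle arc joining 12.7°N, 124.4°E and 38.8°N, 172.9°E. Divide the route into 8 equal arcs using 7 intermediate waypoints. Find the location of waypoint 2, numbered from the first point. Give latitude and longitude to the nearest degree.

Convert each endpoint to a unit vector on the sphere (x = cos φ cos λ, y = cos φ sin λ, z = sin φ).
The central angle between the endpoints is δ = arccos(p₁·p₂) ≈ 0.874 rad (50.1°).
Interpolate at f = 2/8 with slerp weights a = sin((1−f)δ)/sin δ ≈ 0.795, b = sin(fδ)/sin δ ≈ 0.283.
p = a·p₁ + b·p₂ ≈ (-0.657, 0.667, 0.352); φ = arcsin(p_z) ≈ 20.60°, λ = atan2(p_y, p_x) ≈ 134.55°.

≈ 21°N, 135°E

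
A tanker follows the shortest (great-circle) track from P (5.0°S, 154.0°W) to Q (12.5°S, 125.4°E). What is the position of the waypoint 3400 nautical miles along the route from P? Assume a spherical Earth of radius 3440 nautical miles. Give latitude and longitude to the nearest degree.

≈ (13°S, 149°E)

Write both endpoints as unit vectors p₁, p₂ with components (cos φ cos λ, cos φ sin λ, sin φ).
The central angle between the endpoints is δ = arccos(p₁·p₂) ≈ 1.392 rad (79.8°). The total great-circle distance is δ·R ≈ 1.392 × 3440 ≈ 4789 nmi, so the target fraction is f = 3400/4789 ≈ 0.710.
Interpolate at f ≈ 0.710 with slerp weights a = sin((1−f)δ)/sin δ ≈ 0.399, b = sin(fδ)/sin δ ≈ 0.849.
p = a·p₁ + b·p₂ ≈ (-0.837, 0.501, -0.218); φ = arcsin(p_z) ≈ -12.62°, λ = atan2(p_y, p_x) ≈ 149.11°.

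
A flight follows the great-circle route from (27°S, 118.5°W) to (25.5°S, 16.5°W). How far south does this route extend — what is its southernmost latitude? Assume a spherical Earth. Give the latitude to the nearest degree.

The great circle lies in the plane with unit normal n̂ = (p₁ × p₂)/|p₁ × p₂|.
Here n̂_z ≈ +0.787; the vertex latitude is φ_max = arccos|n̂_z| ≈ 38.1°.

≈ 38°S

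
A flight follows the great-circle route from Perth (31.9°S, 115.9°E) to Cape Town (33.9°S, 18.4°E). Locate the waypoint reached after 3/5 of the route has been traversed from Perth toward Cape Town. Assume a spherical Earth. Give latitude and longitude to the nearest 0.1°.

≈ (44.2°S, 56.9°E)

Convert each endpoint to a unit vector on the sphere (x = cos φ cos λ, y = cos φ sin λ, z = sin φ).
The central angle between the endpoints is δ = arccos(p₁·p₂) ≈ 1.367 rad (78.3°).
Interpolate at f = 3/5 with slerp weights a = sin((1−f)δ)/sin δ ≈ 0.531, b = sin(fδ)/sin δ ≈ 0.747.
p = a·p₁ + b·p₂ ≈ (0.391, 0.601, -0.697); φ = arcsin(p_z) ≈ -44.18°, λ = atan2(p_y, p_x) ≈ 56.94°.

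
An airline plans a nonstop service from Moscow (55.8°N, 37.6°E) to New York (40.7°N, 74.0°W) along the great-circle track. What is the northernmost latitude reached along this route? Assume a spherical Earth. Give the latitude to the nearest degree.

The great circle lies in the plane with unit normal n̂ = (p₁ × p₂)/|p₁ × p₂|.
Here n̂_z ≈ -0.429; the vertex latitude is φ_max = arccos|n̂_z| ≈ 64.6°.
Check via Clairaut: cos φ_max = |cos φ₁| · sin C = cos(55.8°)·sin(49.7°) ≈ 0.429, again giving ≈ 64.6°.

≈ 65°N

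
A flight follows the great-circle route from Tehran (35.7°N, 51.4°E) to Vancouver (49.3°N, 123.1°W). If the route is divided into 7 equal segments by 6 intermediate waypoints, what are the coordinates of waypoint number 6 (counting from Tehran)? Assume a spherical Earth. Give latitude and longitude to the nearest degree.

Write both endpoints as unit vectors p₁, p₂ with components (cos φ cos λ, cos φ sin λ, sin φ).
The central angle between the endpoints is δ = arccos(p₁·p₂) ≈ 1.656 rad (94.9°).
Interpolate at f = 6/7 with slerp weights a = sin((1−f)δ)/sin δ ≈ 0.235, b = sin(fδ)/sin δ ≈ 0.992.
p = a·p₁ + b·p₂ ≈ (-0.234, -0.393, 0.889); φ = arcsin(p_z) ≈ 62.79°, λ = atan2(p_y, p_x) ≈ -120.81°.

≈ (63°N, 121°W)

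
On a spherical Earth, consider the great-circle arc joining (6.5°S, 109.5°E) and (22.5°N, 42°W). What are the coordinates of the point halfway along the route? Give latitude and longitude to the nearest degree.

≈ (29°N, 42°E)

From cos δ = sin φ₁ sin φ₂ + cos φ₁ cos φ₂ cos Δλ, the central angle is δ ≈ 2.587 rad (148.2°).
Interpolate at f = 1/2 with slerp weights a = sin((1−f)δ)/sin δ ≈ 1.826, b = sin(fδ)/sin δ ≈ 1.826.
p = a·p₁ + b·p₂ ≈ (0.648, 0.581, 0.492); φ = arcsin(p_z) ≈ 29.47°, λ = atan2(p_y, p_x) ≈ 41.89°.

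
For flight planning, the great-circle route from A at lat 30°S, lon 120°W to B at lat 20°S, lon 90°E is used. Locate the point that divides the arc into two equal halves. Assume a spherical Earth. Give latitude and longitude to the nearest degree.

Write both endpoints as unit vectors p₁, p₂ with components (cos φ cos λ, cos φ sin λ, sin φ).
The central angle between the endpoints is δ = arccos(p₁·p₂) ≈ 2.134 rad (122.3°).
Interpolate at f = 1/2 with slerp weights a = sin((1−f)δ)/sin δ ≈ 1.036, b = sin(fδ)/sin δ ≈ 1.036.
p = a·p₁ + b·p₂ ≈ (-0.448, 0.196, -0.872); φ = arcsin(p_z) ≈ -60.69°, λ = atan2(p_y, p_x) ≈ 156.34°.

≈ lat 61°S, lon 156°E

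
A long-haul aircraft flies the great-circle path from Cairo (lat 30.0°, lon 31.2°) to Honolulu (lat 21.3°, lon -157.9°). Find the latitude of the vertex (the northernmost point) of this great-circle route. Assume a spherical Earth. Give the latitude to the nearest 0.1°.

≈ 80.7°

The great circle lies in the plane with unit normal n̂ = (p₁ × p₂)/|p₁ × p₂|.
Here n̂_z ≈ +0.162; the vertex latitude is φ_max = arccos|n̂_z| ≈ 80.7°.
Check via Clairaut: cos φ_max = |cos φ₁| · sin C = cos(30.0°)·sin(10.8°) ≈ 0.162, again giving ≈ 80.7°.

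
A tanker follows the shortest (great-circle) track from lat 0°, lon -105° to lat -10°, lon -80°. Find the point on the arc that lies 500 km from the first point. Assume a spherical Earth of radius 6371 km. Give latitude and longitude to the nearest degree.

≈ lat -2°, lon -101°

Convert each endpoint to a unit vector on the sphere (x = cos φ cos λ, y = cos φ sin λ, z = sin φ).
The central angle between the endpoints is δ = arccos(p₁·p₂) ≈ 0.468 rad (26.8°). The total great-circle distance is δ·R ≈ 0.468 × 6371 ≈ 2981 km, so the target fraction is f = 500/2981 ≈ 0.168.
Interpolate at f ≈ 0.168 with slerp weights a = sin((1−f)δ)/sin δ ≈ 0.842, b = sin(fδ)/sin δ ≈ 0.174.
p = a·p₁ + b·p₂ ≈ (-0.188, -0.982, -0.030); φ = arcsin(p_z) ≈ -1.73°, λ = atan2(p_y, p_x) ≈ -100.85°.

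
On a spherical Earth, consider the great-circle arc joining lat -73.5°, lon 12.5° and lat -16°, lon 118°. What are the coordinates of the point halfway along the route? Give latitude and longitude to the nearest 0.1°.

≈ lat -53.1°, lon 100.8°

Write both endpoints as unit vectors p₁, p₂ with components (cos φ cos λ, cos φ sin λ, sin φ).
The central angle between the endpoints is δ = arccos(p₁·p₂) ≈ 1.378 rad (79.0°).
Interpolate at f = 1/2 with slerp weights a = sin((1−f)δ)/sin δ ≈ 0.648, b = sin(fδ)/sin δ ≈ 0.648.
p = a·p₁ + b·p₂ ≈ (-0.113, 0.590, -0.800); φ = arcsin(p_z) ≈ -53.10°, λ = atan2(p_y, p_x) ≈ 100.82°.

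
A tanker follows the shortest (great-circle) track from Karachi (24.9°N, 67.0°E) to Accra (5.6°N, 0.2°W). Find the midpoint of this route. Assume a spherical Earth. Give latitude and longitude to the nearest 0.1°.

≈ 18.1°N, 31.6°E

Convert each endpoint to a unit vector on the sphere (x = cos φ cos λ, y = cos φ sin λ, z = sin φ).
The central angle between the endpoints is δ = arccos(p₁·p₂) ≈ 1.169 rad (67.0°).
Interpolate at f = 1/2 with slerp weights a = sin((1−f)δ)/sin δ ≈ 0.600, b = sin(fδ)/sin δ ≈ 0.600.
p = a·p₁ + b·p₂ ≈ (0.809, 0.499, 0.311); φ = arcsin(p_z) ≈ 18.12°, λ = atan2(p_y, p_x) ≈ 31.64°.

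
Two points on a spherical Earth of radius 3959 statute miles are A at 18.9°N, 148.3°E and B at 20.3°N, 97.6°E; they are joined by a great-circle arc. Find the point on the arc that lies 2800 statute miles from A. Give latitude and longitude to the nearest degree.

Write both endpoints as unit vectors p₁, p₂ with components (cos φ cos λ, cos φ sin λ, sin φ).
The central angle between the endpoints is δ = arccos(p₁·p₂) ≈ 0.831 rad (47.6°). The total great-circle distance is δ·R ≈ 0.831 × 3959 ≈ 3289 mi, so the target fraction is f = 2800/3289 ≈ 0.851.
Interpolate at f ≈ 0.851 with slerp weights a = sin((1−f)δ)/sin δ ≈ 0.167, b = sin(fδ)/sin δ ≈ 0.880.
p = a·p₁ + b·p₂ ≈ (-0.243, 0.901, 0.359); φ = arcsin(p_z) ≈ 21.06°, λ = atan2(p_y, p_x) ≈ 105.11°.

≈ 21°N, 105°E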